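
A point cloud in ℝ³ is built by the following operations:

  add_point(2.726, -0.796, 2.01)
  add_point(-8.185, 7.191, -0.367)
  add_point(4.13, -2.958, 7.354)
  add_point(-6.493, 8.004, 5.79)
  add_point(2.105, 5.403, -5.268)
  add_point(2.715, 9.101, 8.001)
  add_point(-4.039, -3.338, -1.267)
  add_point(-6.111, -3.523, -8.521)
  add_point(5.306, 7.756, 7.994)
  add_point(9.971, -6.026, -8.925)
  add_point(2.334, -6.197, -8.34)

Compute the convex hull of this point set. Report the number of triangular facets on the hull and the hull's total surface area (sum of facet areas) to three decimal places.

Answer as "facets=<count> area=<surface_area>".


10 of the 11 inputs are extreme points: [1, 2, 3, 4, 5, 6, 7, 8, 9, 10].

Area of each hull facet:
  f1: (p2, p10, p9) → 61.7170
  f2: (p4, p5, p1) → 72.5112
  f3: (p3, p5, p1) → 26.7406
  f4: (p3, p2, p5) → 57.9503
  f5: (p6, p2, p10) → 58.8487
  f6: (p6, p3, p1) → 36.3619
  f7: (p6, p3, p2) → 77.4789
  f8: (p8, p2, p9) → 93.0637
  f9: (p8, p2, p5) → 14.6997
  f10: (p8, p4, p9) → 96.0943
  f11: (p8, p4, p5) → 20.0503
  f12: (p7, p10, p9) → 11.4064
  f13: (p7, p4, p9) → 86.6727
  f14: (p7, p4, p1) → 67.5033
  f15: (p7, p6, p1) → 42.8318
  f16: (p7, p6, p10) → 32.1519
Σ area = 856.083

Euler: V−E+F = 10−24+16 = 2.

facets=16 area=856.083


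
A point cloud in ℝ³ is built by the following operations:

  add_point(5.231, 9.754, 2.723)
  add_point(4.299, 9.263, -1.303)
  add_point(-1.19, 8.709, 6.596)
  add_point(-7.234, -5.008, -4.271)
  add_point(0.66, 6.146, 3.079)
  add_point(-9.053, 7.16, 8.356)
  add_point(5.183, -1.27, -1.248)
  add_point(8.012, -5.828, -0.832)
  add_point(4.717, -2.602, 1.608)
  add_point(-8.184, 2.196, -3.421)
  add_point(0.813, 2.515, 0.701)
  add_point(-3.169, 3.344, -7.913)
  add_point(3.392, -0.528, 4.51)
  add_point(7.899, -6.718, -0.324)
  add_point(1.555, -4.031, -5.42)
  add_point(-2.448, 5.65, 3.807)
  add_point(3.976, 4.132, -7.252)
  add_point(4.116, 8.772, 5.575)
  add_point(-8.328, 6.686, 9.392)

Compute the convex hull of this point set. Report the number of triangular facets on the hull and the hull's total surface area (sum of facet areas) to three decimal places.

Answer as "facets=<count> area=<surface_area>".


facets=24 area=804.156

Points on the hull: [0, 1, 2, 3, 5, 7, 9, 11, 12, 13, 14, 16, 17, 18] (14 of 19).

Facet areas (half cross-product norm):
  f1: (p1, p11, p5) → 93.2555
  f2: (p9, p11, p5) → 35.3404
  f3: (p9, p3, p5) → 40.6556
  f4: (p9, p3, p11) → 24.9826
  f5: (p14, p3, p11) → 37.4332
  f6: (p2, p1, p5) → 26.9022
  f7: (p2, p1, p0) → 15.0830
  f8: (p17, p2, p0) → 7.4656
  f9: (p18, p3, p5) → 11.5201
  f10: (p18, p17, p12) → 60.6739
  f11: (p18, p2, p5) → 5.3125
  f12: (p18, p17, p2) → 6.4480
  f13: (p16, p1, p11) → 27.9094
  f14: (p16, p14, p7) → 35.1736
  f15: (p16, p14, p11) → 29.3489
  f16: (p16, p0, p7) → 71.7991
  f17: (p16, p1, p0) → 9.4071
  f18: (p13, p17, p12) → 30.3864
  f19: (p13, p0, p7) → 5.9524
  f20: (p13, p17, p0) → 27.1808
  f21: (p13, p14, p7) → 3.8691
  f22: (p13, p14, p3) → 30.0191
  f23: (p13, p18, p3) → 141.4620
  f24: (p13, p18, p12) → 26.5755
Σ area = 804.156

Euler: V−E+F = 14−36+24 = 2.


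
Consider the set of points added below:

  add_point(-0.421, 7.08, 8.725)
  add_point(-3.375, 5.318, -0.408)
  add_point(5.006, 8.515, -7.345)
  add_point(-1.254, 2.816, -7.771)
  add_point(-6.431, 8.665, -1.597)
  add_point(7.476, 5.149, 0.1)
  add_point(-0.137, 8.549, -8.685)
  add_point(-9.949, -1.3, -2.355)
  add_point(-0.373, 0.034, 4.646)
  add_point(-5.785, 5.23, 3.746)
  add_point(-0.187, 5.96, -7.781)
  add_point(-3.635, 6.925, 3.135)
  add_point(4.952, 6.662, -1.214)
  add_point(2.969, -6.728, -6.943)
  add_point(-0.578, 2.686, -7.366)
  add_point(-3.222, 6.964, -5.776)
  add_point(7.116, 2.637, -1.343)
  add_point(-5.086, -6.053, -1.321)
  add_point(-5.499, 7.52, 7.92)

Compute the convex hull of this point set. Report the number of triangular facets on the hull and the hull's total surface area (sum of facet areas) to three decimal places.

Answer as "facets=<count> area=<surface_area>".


12 of the 19 inputs are extreme points: [0, 2, 3, 4, 5, 6, 7, 8, 13, 16, 17, 18].

Facet areas (half cross-product norm):
  f1: (p4, p6, p7) → 49.6086
  f2: (p3, p13, p7) → 57.6823
  f3: (p3, p6, p7) → 26.4380
  f4: (p3, p6, p13) → 17.7109
  f5: (p2, p6, p13) → 40.6087
  f6: (p2, p4, p6) → 22.4455
  f7: (p17, p13, p7) → 28.5012
  f8: (p17, p8, p13) → 47.9506
  f9: (p16, p8, p5) → 14.5001
  f10: (p16, p8, p13) → 56.9505
  f11: (p16, p2, p5) → 12.3573
  f12: (p16, p2, p13) → 50.1555
  f13: (p0, p8, p5) → 41.5174
  f14: (p0, p2, p5) → 46.8389
  f15: (p0, p2, p4) → 76.9684
  f16: (p18, p4, p7) → 51.0168
  f17: (p18, p0, p4) → 23.9971
  f18: (p18, p17, p7) → 48.7815
  f19: (p18, p17, p8) → 42.2780
  f20: (p18, p0, p8) → 21.0063
Σ area = 777.314

Euler: V−E+F = 12−30+20 = 2.

facets=20 area=777.314


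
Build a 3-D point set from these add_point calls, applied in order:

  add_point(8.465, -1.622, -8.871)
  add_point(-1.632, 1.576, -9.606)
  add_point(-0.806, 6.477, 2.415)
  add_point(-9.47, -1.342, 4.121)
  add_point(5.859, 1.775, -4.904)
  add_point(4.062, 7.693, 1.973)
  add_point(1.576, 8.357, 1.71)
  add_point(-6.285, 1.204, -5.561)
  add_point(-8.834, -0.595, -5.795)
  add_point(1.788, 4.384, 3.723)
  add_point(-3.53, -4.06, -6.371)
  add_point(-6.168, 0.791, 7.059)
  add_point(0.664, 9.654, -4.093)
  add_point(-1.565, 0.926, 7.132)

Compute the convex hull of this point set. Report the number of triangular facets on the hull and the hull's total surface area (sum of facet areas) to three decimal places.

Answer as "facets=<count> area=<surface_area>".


facets=18 area=645.829

Hull vertices (11/14): indices [0, 1, 2, 3, 5, 6, 8, 10, 11, 12, 13].

Triangle areas on the boundary:
  f1: (p8, p12, p3) → 70.1145
  f2: (p11, p12, p3) → 38.5220
  f3: (p11, p13, p3) → 8.1291
  f4: (p10, p8, p3) → 31.5281
  f5: (p10, p13, p3) → 53.9244
  f6: (p10, p13, p0) → 90.7412
  f7: (p1, p12, p0) → 53.3228
  f8: (p1, p8, p12) → 41.8487
  f9: (p1, p10, p0) → 35.9323
  f10: (p1, p10, p8) → 21.1962
  f11: (p6, p11, p13) → 21.0781
  f12: (p5, p6, p13) → 12.5501
  f13: (p5, p13, p0) → 75.7840
  f14: (p5, p12, p0) → 51.5204
  f15: (p5, p6, p12) → 7.4237
  f16: (p2, p11, p12) → 18.4272
  f17: (p2, p6, p12) → 9.1137
  f18: (p2, p6, p11) → 4.6722
Σ area = 645.829

Check V−E+F: 11 − 27 + 18 = 2.


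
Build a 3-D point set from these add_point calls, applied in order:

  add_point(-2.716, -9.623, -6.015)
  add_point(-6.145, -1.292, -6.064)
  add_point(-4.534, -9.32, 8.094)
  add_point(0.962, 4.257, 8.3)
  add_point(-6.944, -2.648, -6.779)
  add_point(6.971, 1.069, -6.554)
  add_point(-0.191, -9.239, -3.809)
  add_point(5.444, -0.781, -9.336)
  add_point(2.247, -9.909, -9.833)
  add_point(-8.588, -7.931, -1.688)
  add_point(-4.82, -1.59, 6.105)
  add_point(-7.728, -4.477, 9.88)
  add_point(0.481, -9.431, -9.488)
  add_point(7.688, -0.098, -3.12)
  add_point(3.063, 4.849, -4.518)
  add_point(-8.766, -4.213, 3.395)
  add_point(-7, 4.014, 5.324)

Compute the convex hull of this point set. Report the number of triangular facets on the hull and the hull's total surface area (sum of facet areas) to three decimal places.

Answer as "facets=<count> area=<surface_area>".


facets=26 area=899.855

15 of the 17 inputs are extreme points: [0, 1, 2, 3, 4, 5, 7, 8, 9, 11, 12, 13, 14, 15, 16].

Triangle areas on the boundary:
  f1: (p2, p8, p13) → 117.1415
  f2: (p5, p8, p13) → 22.8904
  f3: (p5, p14, p13) → 10.7315
  f4: (p0, p2, p8) → 31.5776
  f5: (p7, p5, p14) → 10.1251
  f6: (p7, p1, p14) → 42.3136
  f7: (p7, p1, p4) → 9.6975
  f8: (p7, p5, p8) → 13.5053
  f9: (p9, p4, p15) → 23.4586
  f10: (p9, p0, p2) → 39.1565
  f11: (p9, p11, p15) → 13.2641
  f12: (p9, p11, p2) → 32.3941
  f13: (p12, p0, p8) → 2.8183
  f14: (p12, p7, p8) → 8.9981
  f15: (p12, p7, p4) → 50.7364
  f16: (p12, p9, p4) → 38.8447
  f17: (p12, p9, p0) → 5.7173
  f18: (p3, p2, p13) → 101.4416
  f19: (p3, p11, p2) → 37.2418
  f20: (p3, p14, p13) → 44.6107
  f21: (p16, p1, p14) → 67.1064
  f22: (p16, p3, p14) → 54.2503
  f23: (p16, p4, p15) → 45.0870
  f24: (p16, p1, p4) → 8.0486
  f25: (p16, p11, p15) → 27.7104
  f26: (p16, p3, p11) → 40.9879
Σ area = 899.855

Check V−E+F: 15 − 39 + 26 = 2.


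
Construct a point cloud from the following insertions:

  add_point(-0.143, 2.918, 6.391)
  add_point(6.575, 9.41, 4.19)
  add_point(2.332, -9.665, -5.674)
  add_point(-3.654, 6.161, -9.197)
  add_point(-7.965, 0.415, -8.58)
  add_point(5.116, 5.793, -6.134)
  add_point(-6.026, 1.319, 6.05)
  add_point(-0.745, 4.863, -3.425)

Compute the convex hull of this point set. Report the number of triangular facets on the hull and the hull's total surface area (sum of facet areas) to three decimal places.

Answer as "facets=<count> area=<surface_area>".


facets=10 area=675.955

Hull vertices (7/8): indices [0, 1, 2, 3, 4, 5, 6].

Area of each hull facet:
  f1: (p0, p2, p1) → 82.2755
  f2: (p5, p2, p1) → 82.1937
  f3: (p6, p0, p1) → 15.9580
  f4: (p6, p2, p4) → 105.3444
  f5: (p6, p0, p2) → 53.5371
  f6: (p3, p5, p1) → 46.5576
  f7: (p3, p6, p4) → 53.2529
  f8: (p3, p6, p1) → 111.8747
  f9: (p3, p2, p4) → 52.4344
  f10: (p3, p5, p2) → 72.5272
Σ area = 675.955

Euler characteristic 7−15+10 = 2 ✓


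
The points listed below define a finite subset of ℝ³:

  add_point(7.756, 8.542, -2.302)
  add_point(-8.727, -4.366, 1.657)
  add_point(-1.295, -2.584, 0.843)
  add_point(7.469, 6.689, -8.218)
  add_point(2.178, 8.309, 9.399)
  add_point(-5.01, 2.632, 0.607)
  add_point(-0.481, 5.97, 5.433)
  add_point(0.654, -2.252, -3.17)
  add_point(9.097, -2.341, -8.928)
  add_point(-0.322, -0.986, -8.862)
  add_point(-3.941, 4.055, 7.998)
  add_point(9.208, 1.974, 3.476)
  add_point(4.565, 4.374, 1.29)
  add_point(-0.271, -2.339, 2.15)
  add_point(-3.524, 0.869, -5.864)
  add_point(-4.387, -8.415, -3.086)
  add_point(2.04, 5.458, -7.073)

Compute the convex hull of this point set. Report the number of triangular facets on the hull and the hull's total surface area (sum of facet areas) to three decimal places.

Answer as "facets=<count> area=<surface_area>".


facets=22 area=850.856

Hull vertices (13/17): indices [0, 1, 3, 4, 5, 8, 9, 10, 11, 13, 14, 15, 16].

Triangle areas on the boundary:
  f1: (p0, p4, p11) → 48.7104
  f2: (p8, p0, p11) → 54.0183
  f3: (p10, p4, p11) → 42.1495
  f4: (p15, p8, p11) → 101.9919
  f5: (p14, p15, p1) → 35.4853
  f6: (p13, p10, p1) → 40.2691
  f7: (p13, p10, p11) → 49.3940
  f8: (p13, p15, p1) → 30.3926
  f9: (p13, p15, p11) → 30.6177
  f10: (p3, p8, p0) → 26.6608
  f11: (p5, p10, p4) → 26.4414
  f12: (p5, p10, p1) → 30.2260
  f13: (p5, p14, p1) → 27.4546
  f14: (p9, p3, p8) → 41.5547
  f15: (p9, p15, p8) → 46.6298
  f16: (p9, p14, p15) → 22.9639
  f17: (p16, p9, p14) → 16.1699
  f18: (p16, p9, p3) → 17.8528
  f19: (p16, p5, p14) → 24.7974
  f20: (p16, p3, p0) → 17.5744
  f21: (p16, p0, p4) → 50.9337
  f22: (p16, p5, p4) → 68.5678
Σ area = 850.856

Check V−E+F: 13 − 33 + 22 = 2.


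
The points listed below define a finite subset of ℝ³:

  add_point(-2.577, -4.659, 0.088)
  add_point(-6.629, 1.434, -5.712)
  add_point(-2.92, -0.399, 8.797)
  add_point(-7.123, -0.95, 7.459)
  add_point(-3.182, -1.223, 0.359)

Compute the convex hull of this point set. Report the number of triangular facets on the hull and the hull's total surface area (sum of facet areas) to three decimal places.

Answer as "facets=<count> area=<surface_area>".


facets=6 area=139.799

Extreme-point indices: [0, 1, 2, 3, 4] — 5 of 5 on the boundary.

Area of each hull facet:
  f1: (p2, p0, p3) → 20.6268
  f2: (p1, p0, p3) → 43.9742
  f3: (p1, p2, p3) → 28.9061
  f4: (p4, p2, p0) → 14.6325
  f5: (p4, p1, p0) → 12.1625
  f6: (p4, p1, p2) → 19.4966
Σ area = 139.799

Check V−E+F: 5 − 9 + 6 = 2.


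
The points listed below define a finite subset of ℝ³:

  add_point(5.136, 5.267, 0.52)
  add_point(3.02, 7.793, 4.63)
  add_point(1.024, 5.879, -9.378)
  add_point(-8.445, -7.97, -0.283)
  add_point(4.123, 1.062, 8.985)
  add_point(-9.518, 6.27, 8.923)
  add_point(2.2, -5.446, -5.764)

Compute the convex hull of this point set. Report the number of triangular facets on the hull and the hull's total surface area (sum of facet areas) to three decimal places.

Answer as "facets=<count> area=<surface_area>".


Extreme-point indices: [0, 1, 2, 3, 4, 5, 6] — 7 of 7 on the boundary.

Facet areas (half cross-product norm):
  f1: (p2, p3, p5) → 153.6675
  f2: (p4, p3, p5) → 115.9347
  f3: (p6, p2, p0) → 59.5541
  f4: (p6, p2, p3) → 70.8505
  f5: (p6, p4, p0) → 60.6044
  f6: (p6, p4, p3) → 96.8699
  f7: (p1, p4, p5) → 53.4445
  f8: (p1, p4, p0) → 21.3030
  f9: (p1, p2, p5) → 93.8650
  f10: (p1, p2, p0) → 23.8332
Σ area = 749.927

Euler: V−E+F = 7−15+10 = 2.

facets=10 area=749.927


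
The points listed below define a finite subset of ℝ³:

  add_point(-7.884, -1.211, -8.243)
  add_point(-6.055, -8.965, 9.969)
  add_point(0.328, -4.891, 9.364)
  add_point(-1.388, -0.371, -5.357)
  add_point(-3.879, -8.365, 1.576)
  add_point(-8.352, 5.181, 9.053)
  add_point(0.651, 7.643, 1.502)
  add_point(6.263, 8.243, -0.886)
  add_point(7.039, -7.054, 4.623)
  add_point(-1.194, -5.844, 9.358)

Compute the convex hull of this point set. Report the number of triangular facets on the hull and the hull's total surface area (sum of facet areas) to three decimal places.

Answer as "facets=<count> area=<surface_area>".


facets=14 area=836.481

Hull vertices (9/10): indices [0, 1, 2, 3, 4, 5, 6, 7, 8].

Facet areas (half cross-product norm):
  f1: (p1, p0, p5) → 126.9252
  f2: (p2, p7, p5) → 109.8619
  f3: (p2, p7, p8) → 68.8826
  f4: (p2, p1, p5) → 50.0154
  f5: (p2, p1, p8) → 26.4808
  f6: (p6, p7, p5) → 11.2748
  f7: (p6, p0, p5) → 93.3521
  f8: (p6, p0, p7) → 45.6901
  f9: (p3, p7, p8) → 86.9250
  f10: (p3, p0, p8) → 35.1997
  f11: (p3, p0, p7) → 27.1434
  f12: (p4, p0, p8) → 65.5281
  f13: (p4, p1, p8) → 49.5841
  f14: (p4, p1, p0) → 39.6175
Σ area = 836.481

Check V−E+F: 9 − 21 + 14 = 2.


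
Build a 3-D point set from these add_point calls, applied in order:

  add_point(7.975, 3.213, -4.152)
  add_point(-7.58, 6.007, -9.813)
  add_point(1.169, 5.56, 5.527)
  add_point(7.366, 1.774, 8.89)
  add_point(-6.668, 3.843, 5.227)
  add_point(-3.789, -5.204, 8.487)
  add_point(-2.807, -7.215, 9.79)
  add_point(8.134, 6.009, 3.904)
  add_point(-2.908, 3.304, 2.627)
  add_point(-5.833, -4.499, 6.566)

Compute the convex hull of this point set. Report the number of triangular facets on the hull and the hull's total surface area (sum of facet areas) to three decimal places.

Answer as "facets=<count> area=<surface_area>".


Extreme-point indices: [0, 1, 2, 3, 4, 6, 7, 9] — 8 of 10 on the boundary.

Area of each hull facet:
  f1: (p0, p7, p1) → 68.6989
  f2: (p0, p6, p1) → 169.2823
  f3: (p9, p6, p1) → 26.3346
  f4: (p9, p4, p1) → 61.6130
  f5: (p9, p4, p6) → 16.3602
  f6: (p3, p4, p6) → 79.2499
  f7: (p3, p0, p7) → 24.2923
  f8: (p3, p0, p6) → 88.0111
  f9: (p2, p3, p7) → 22.3176
  f10: (p2, p3, p4) → 23.8371
  f11: (p2, p7, p1) → 60.7019
  f12: (p2, p4, p1) → 60.9765
Σ area = 701.675

Euler: V−E+F = 8−18+12 = 2.

facets=12 area=701.675


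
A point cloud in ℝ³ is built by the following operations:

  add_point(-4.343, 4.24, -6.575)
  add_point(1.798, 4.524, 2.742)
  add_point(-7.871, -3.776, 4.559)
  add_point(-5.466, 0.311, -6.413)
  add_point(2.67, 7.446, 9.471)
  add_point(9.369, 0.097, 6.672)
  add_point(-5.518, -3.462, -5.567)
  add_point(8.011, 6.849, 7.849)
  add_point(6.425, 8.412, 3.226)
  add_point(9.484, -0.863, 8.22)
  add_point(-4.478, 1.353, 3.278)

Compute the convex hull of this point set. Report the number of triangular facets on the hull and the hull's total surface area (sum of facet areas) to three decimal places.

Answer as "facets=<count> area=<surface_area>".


facets=16 area=607.916

Points on the hull: [0, 2, 3, 4, 5, 6, 7, 8, 9, 10] (10 of 11).

Area of each hull facet:
  f1: (p4, p9, p2) → 86.3233
  f2: (p4, p0, p8) → 55.0357
  f3: (p6, p9, p2) → 93.4432
  f4: (p5, p0, p8) → 70.0473
  f5: (p5, p6, p9) → 15.6697
  f6: (p5, p6, p0) → 75.2396
  f7: (p7, p4, p9) → 21.2491
  f8: (p7, p4, p8) → 14.3713
  f9: (p7, p5, p9) → 5.9040
  f10: (p7, p5, p8) → 17.5545
  f11: (p10, p0, p2) → 29.0808
  f12: (p10, p4, p2) → 26.1321
  f13: (p10, p4, p0) → 53.7165
  f14: (p3, p0, p2) → 22.1795
  f15: (p3, p6, p2) → 19.4942
  f16: (p3, p6, p0) → 2.4753
Σ area = 607.916

Check V−E+F: 10 − 24 + 16 = 2.


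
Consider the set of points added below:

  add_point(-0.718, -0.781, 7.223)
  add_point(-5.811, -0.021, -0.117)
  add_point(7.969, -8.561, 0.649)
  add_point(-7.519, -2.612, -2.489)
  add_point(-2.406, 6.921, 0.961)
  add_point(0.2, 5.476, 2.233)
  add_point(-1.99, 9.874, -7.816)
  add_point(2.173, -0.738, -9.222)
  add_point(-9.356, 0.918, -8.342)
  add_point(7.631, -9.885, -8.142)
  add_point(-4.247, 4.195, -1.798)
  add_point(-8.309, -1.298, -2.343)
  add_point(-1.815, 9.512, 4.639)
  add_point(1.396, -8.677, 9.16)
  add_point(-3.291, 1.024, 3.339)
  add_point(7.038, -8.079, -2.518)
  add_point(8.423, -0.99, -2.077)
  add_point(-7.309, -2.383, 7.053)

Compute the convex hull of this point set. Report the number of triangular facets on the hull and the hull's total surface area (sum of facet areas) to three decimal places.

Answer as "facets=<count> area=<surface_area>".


Hull vertices (12/18): indices [0, 2, 3, 6, 7, 8, 9, 11, 12, 13, 16, 17].

Per-facet area ½‖(b−a)×(c−a)‖:
  f1: (p12, p6, p8) → 72.2896
  f2: (p12, p6, p16) → 92.6225
  f3: (p12, p13, p16) → 118.9914
  f4: (p17, p12, p8) → 100.6210
  f5: (p7, p6, p16) → 53.7322
  f6: (p7, p9, p16) → 45.7947
  f7: (p7, p6, p8) → 58.1715
  f8: (p7, p9, p8) → 49.2209
  f9: (p3, p9, p8) → 61.9096
  f10: (p3, p9, p13) → 128.8105
  f11: (p3, p17, p13) → 51.2402
  f12: (p2, p13, p16) → 41.1710
  f13: (p2, p9, p16) → 35.1824
  f14: (p2, p9, p13) → 31.2478
  f15: (p0, p12, p13) → 6.7621
  f16: (p0, p17, p13) → 28.4873
  f17: (p0, p17, p12) → 35.9249
  f18: (p11, p17, p8) → 7.4289
  f19: (p11, p3, p8) → 4.7806
  f20: (p11, p3, p17) → 7.3121
Σ area = 1031.701

Euler characteristic 12−30+20 = 2 ✓

facets=20 area=1031.701


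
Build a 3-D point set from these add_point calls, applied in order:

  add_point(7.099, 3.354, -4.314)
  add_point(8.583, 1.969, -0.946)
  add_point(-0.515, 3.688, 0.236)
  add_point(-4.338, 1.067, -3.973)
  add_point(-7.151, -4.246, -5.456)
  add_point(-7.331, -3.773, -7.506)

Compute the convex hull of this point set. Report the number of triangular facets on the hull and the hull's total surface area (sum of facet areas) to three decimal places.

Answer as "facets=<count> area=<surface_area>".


Points on the hull: [0, 1, 2, 3, 4, 5] (6 of 6).

Facet areas (half cross-product norm):
  f1: (p4, p1, p5) → 17.9108
  f2: (p4, p2, p1) → 51.3402
  f3: (p0, p1, p5) → 30.2737
  f4: (p0, p2, p1) → 17.3613
  f5: (p3, p0, p5) → 32.2651
  f6: (p3, p0, p2) → 27.4136
  f7: (p3, p4, p5) → 6.5168
  f8: (p3, p4, p2) → 11.6922
Σ area = 194.774

Euler characteristic 6−12+8 = 2 ✓

facets=8 area=194.774


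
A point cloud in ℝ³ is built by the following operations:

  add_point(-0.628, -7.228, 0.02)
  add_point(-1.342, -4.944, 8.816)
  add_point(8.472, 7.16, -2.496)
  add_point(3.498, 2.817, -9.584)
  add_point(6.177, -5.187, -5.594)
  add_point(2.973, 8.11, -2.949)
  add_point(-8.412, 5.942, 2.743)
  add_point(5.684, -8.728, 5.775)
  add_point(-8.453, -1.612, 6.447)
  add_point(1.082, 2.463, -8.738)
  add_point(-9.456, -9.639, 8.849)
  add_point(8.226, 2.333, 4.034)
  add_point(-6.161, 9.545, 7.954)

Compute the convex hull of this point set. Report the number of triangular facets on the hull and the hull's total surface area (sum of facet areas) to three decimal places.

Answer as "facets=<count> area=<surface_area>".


facets=20 area=1026.292

Extreme-point indices: [0, 1, 2, 3, 4, 5, 6, 7, 9, 10, 11, 12] — 12 of 13 on the boundary.

Area of each hull facet:
  f1: (p4, p3, p2) → 45.0903
  f2: (p6, p12, p10) → 54.7658
  f3: (p5, p12, p2) → 32.5182
  f4: (p5, p3, p2) → 23.6787
  f5: (p5, p6, p12) → 43.3644
  f6: (p0, p7, p10) → 55.1358
  f7: (p0, p7, p4) → 39.0805
  f8: (p1, p12, p10) → 70.2083
  f9: (p1, p7, p10) → 34.8617
  f10: (p11, p12, p2) → 67.2240
  f11: (p11, p4, p2) → 48.6009
  f12: (p11, p7, p4) → 61.4413
  f13: (p11, p1, p12) → 93.7031
  f14: (p11, p1, p7) → 48.1285
  f15: (p9, p6, p10) → 127.6085
  f16: (p9, p0, p10) → 60.5292
  f17: (p9, p5, p3) → 10.6987
  f18: (p9, p5, p6) → 53.6167
  f19: (p9, p4, p3) → 12.0623
  f20: (p9, p0, p4) → 43.9749
Σ area = 1026.292

Euler: V−E+F = 12−30+20 = 2.


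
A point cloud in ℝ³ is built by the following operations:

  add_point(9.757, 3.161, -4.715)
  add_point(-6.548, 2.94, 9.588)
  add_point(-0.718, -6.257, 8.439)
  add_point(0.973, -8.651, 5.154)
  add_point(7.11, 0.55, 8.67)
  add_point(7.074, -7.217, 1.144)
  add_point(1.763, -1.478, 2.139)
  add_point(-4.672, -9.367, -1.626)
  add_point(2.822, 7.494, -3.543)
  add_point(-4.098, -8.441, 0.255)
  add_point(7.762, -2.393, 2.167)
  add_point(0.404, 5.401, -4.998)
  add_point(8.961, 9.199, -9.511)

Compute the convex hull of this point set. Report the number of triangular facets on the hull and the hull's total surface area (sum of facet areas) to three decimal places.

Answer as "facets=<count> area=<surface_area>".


Extreme-point indices: [0, 1, 2, 3, 4, 5, 7, 8, 10, 11, 12] — 11 of 13 on the boundary.

Per-facet area ½‖(b−a)×(c−a)‖:
  f1: (p4, p12, p1) → 140.0714
  f2: (p4, p12, p0) → 37.2014
  f3: (p11, p7, p1) → 115.7423
  f4: (p11, p12, p7) → 60.0057
  f5: (p5, p12, p0) → 16.6803
  f6: (p5, p12, p7) → 119.6948
  f7: (p8, p12, p1) → 13.9296
  f8: (p8, p11, p1) → 28.7103
  f9: (p8, p11, p12) → 14.5441
  f10: (p10, p4, p0) → 28.8958
  f11: (p10, p5, p0) → 19.9454
  f12: (p10, p5, p4) → 14.6410
  f13: (p3, p5, p7) → 32.6674
  f14: (p3, p5, p4) → 39.1182
  f15: (p2, p4, p1) → 56.1506
  f16: (p2, p3, p4) → 22.7607
  f17: (p2, p7, p1) → 61.0059
  f18: (p2, p3, p7) → 18.0969
Σ area = 839.862

Check V−E+F: 11 − 27 + 18 = 2.

facets=18 area=839.862


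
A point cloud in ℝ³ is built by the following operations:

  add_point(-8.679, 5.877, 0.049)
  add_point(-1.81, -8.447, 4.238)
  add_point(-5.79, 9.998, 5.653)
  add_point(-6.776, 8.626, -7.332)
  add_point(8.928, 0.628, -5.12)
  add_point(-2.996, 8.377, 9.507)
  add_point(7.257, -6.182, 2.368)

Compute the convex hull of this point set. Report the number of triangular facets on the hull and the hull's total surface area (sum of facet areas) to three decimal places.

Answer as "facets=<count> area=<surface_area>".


facets=10 area=729.442

7 of the 7 inputs are extreme points: [0, 1, 2, 3, 4, 5, 6].

Facet areas (half cross-product norm):
  f1: (p5, p1, p0) → 90.4330
  f2: (p6, p1, p4) → 43.5098
  f3: (p6, p5, p4) → 97.3626
  f4: (p6, p5, p1) → 83.7477
  f5: (p3, p1, p0) → 60.0977
  f6: (p3, p1, p4) → 145.1782
  f7: (p2, p5, p4) → 51.0242
  f8: (p2, p3, p4) → 115.0963
  f9: (p2, p5, p0) → 15.0510
  f10: (p2, p3, p0) → 27.9417
Σ area = 729.442

Check V−E+F: 7 − 15 + 10 = 2.


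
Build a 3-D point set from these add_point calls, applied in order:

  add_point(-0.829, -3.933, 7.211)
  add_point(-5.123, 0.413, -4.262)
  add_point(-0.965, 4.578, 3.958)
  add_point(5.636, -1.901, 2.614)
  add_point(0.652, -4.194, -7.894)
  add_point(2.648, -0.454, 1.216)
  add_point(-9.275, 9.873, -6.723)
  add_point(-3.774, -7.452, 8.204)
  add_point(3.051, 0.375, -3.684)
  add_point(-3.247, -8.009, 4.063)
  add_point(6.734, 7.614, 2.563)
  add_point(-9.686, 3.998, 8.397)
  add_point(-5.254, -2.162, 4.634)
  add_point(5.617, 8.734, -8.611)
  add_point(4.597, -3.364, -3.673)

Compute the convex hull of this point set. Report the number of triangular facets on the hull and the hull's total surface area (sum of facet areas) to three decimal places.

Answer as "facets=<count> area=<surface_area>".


Hull vertices (11/15): indices [0, 1, 3, 4, 6, 7, 9, 10, 11, 13, 14].

Triangle areas on the boundary:
  f1: (p6, p10, p11) → 132.1845
  f2: (p6, p9, p11) → 115.9913
  f3: (p7, p9, p11) → 26.6451
  f4: (p14, p4, p9) → 34.8767
  f5: (p13, p6, p10) → 84.9323
  f6: (p13, p4, p6) → 99.8910
  f7: (p13, p14, p4) → 38.1005
  f8: (p1, p6, p9) → 33.7666
  f9: (p1, p4, p9) → 48.3878
  f10: (p1, p4, p6) → 32.4295
  f11: (p0, p10, p11) → 86.4857
  f12: (p0, p7, p11) → 28.0456
  f13: (p3, p7, p9) → 22.6132
  f14: (p3, p14, p9) → 35.2687
  f15: (p3, p0, p7) → 11.5353
  f16: (p3, p0, p10) → 36.8814
  f17: (p3, p13, p10) → 53.8156
  f18: (p3, p13, p14) → 42.4036
Σ area = 964.254

Euler characteristic 11−27+18 = 2 ✓

facets=18 area=964.254


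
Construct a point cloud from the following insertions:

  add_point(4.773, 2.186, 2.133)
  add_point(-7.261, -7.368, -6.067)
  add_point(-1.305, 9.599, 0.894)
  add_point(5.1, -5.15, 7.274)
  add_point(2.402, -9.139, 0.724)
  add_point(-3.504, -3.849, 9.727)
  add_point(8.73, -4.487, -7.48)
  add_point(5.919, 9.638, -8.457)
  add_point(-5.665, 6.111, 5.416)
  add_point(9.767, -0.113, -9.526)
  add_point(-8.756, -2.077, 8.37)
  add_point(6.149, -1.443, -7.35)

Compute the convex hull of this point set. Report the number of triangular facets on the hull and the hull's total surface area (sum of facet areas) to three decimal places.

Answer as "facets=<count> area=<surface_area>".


facets=18 area=1015.469

11 of the 12 inputs are extreme points: [0, 1, 2, 3, 4, 5, 6, 7, 8, 9, 10].

Triangle areas on the boundary:
  f1: (p1, p7, p9) → 99.2022
  f2: (p1, p5, p10) → 44.0632
  f3: (p2, p1, p7) → 113.4208
  f4: (p4, p1, p5) → 71.5869
  f5: (p0, p2, p7) → 54.8166
  f6: (p0, p7, p9) → 62.2941
  f7: (p8, p1, p10) → 71.3224
  f8: (p8, p2, p1) → 63.8626
  f9: (p8, p5, p10) → 26.3313
  f10: (p6, p1, p9) → 36.9460
  f11: (p6, p4, p1) → 67.8044
  f12: (p3, p4, p5) → 36.7375
  f13: (p3, p8, p5) → 48.9117
  f14: (p3, p6, p4) → 45.2704
  f15: (p3, p0, p2) → 29.8800
  f16: (p3, p8, p2) → 56.3618
  f17: (p3, p0, p9) → 53.9307
  f18: (p3, p6, p9) → 32.7266
Σ area = 1015.469

Euler: V−E+F = 11−27+18 = 2.


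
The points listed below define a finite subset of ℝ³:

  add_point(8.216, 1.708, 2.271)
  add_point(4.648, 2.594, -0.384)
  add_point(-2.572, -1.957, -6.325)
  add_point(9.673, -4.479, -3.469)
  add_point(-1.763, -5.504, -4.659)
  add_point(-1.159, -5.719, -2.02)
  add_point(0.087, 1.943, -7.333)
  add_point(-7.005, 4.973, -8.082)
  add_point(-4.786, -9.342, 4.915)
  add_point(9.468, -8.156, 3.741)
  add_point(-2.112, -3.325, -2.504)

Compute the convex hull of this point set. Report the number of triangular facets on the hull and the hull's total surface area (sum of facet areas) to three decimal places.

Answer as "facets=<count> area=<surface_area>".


Extreme-point indices: [0, 1, 2, 3, 4, 6, 7, 8, 9] — 9 of 11 on the boundary.

Per-facet area ½‖(b−a)×(c−a)‖:
  f1: (p0, p8, p7) → 146.7409
  f2: (p9, p0, p3) → 33.3515
  f3: (p9, p0, p8) → 72.0904
  f4: (p4, p8, p7) → 59.0449
  f5: (p4, p9, p3) → 46.7116
  f6: (p4, p9, p8) → 71.2877
  f7: (p1, p0, p7) → 1.9801
  f8: (p6, p1, p7) → 26.9616
  f9: (p6, p0, p3) → 49.6661
  f10: (p6, p1, p0) → 8.1175
  f11: (p2, p4, p3) → 22.7802
  f12: (p2, p6, p3) → 29.3148
  f13: (p2, p4, p7) → 6.4452
  f14: (p2, p6, p7) → 18.4334
Σ area = 592.926

Euler characteristic 9−21+14 = 2 ✓

facets=14 area=592.926


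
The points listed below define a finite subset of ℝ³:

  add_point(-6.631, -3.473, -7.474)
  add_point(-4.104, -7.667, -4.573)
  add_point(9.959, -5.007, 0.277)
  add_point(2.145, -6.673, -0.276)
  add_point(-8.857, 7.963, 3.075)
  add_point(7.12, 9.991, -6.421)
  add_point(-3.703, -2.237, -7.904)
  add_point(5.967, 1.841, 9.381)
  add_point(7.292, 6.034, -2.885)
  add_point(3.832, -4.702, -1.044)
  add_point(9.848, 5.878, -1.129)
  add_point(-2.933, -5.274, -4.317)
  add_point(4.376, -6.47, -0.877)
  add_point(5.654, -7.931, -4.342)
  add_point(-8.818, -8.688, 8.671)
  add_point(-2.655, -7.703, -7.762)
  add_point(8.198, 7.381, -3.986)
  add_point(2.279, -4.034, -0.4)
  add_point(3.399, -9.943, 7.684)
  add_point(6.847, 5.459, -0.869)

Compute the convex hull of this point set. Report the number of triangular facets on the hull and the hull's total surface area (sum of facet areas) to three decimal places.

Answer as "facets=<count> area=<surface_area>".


facets=20 area=1220.848

12 of the 20 inputs are extreme points: [0, 1, 2, 4, 5, 6, 7, 10, 13, 14, 15, 18].

Area of each hull facet:
  f1: (p7, p5, p4) → 138.5098
  f2: (p7, p14, p4) → 134.7727
  f3: (p15, p6, p5) → 36.3217
  f4: (p10, p5, p2) → 29.7941
  f5: (p10, p7, p2) → 58.4973
  f6: (p10, p7, p5) → 30.1135
  f7: (p18, p7, p2) → 59.6592
  f8: (p18, p7, p14) → 74.6591
  f9: (p18, p15, p14) → 98.4341
  f10: (p0, p15, p6) → 8.7287
  f11: (p0, p14, p4) → 121.3851
  f12: (p0, p5, p4) → 135.7195
  f13: (p0, p6, p5) → 12.5912
  f14: (p13, p5, p2) → 57.9937
  f15: (p13, p15, p5) → 81.3492
  f16: (p13, p18, p2) → 38.2363
  f17: (p13, p18, p15) → 54.5427
  f18: (p1, p15, p14) → 2.9129
  f19: (p1, p0, p14) → 37.0372
  f20: (p1, p0, p15) → 9.5901
Σ area = 1220.848

Euler characteristic 12−30+20 = 2 ✓


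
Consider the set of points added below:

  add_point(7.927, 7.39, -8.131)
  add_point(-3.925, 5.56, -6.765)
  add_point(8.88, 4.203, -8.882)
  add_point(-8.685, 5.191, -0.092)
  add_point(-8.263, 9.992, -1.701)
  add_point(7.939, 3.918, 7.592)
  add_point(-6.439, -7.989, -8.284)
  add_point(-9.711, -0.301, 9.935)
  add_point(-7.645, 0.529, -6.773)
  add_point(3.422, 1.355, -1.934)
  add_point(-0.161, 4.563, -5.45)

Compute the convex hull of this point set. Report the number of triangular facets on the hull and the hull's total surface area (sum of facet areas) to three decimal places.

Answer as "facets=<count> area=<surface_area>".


Hull vertices (9/11): indices [0, 1, 2, 3, 4, 5, 6, 7, 8].

Area of each hull facet:
  f1: (p5, p4, p7) → 134.3902
  f2: (p5, p6, p7) → 180.1973
  f3: (p5, p6, p2) → 161.0339
  f4: (p8, p6, p7) → 72.8853
  f5: (p0, p5, p2) → 27.4524
  f6: (p0, p5, p4) → 134.1574
  f7: (p3, p4, p7) → 19.7369
  f8: (p3, p8, p7) → 42.0856
  f9: (p3, p8, p4) → 20.1002
  f10: (p1, p6, p2) → 90.3027
  f11: (p1, p8, p6) → 19.4541
  f12: (p1, p0, p2) → 20.3230
  f13: (p1, p8, p4) → 24.8557
  f14: (p1, p0, p4) → 41.2825
Σ area = 988.257

Check V−E+F: 9 − 21 + 14 = 2.

facets=14 area=988.257


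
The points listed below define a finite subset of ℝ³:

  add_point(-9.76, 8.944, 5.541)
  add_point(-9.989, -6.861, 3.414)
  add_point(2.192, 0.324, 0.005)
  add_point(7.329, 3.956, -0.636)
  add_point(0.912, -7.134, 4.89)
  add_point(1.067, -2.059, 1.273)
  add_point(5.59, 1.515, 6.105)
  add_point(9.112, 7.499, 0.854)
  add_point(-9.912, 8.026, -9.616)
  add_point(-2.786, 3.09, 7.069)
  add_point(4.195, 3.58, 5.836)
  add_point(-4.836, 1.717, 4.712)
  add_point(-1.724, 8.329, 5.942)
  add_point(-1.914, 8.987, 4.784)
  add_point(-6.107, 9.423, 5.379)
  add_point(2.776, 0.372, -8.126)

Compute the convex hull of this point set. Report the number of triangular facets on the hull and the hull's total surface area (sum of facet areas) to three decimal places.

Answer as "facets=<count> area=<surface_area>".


facets=22 area=973.554

Points on the hull: [0, 1, 3, 4, 6, 7, 8, 9, 10, 12, 13, 14, 15] (13 of 16).

Per-facet area ½‖(b−a)×(c−a)‖:
  f1: (p15, p8, p1) → 131.6104
  f2: (p15, p8, p7) → 95.5460
  f3: (p0, p8, p1) → 118.8174
  f4: (p0, p14, p8) → 27.9913
  f5: (p12, p0, p14) → 3.3475
  f6: (p4, p15, p1) → 83.2999
  f7: (p13, p12, p7) → 7.9030
  f8: (p13, p12, p14) → 2.8571
  f9: (p13, p8, p7) → 96.1720
  f10: (p13, p14, p8) → 32.9091
  f11: (p10, p6, p7) → 9.9712
  f12: (p10, p12, p7) → 29.9390
  f13: (p10, p12, p6) → 3.0250
  f14: (p9, p12, p6) → 23.4128
  f15: (p9, p12, p0) → 21.9076
  f16: (p9, p4, p6) → 40.7029
  f17: (p9, p0, p1) → 59.1526
  f18: (p9, p4, p1) → 57.6560
  f19: (p3, p6, p7) → 15.6054
  f20: (p3, p4, p6) → 34.9968
  f21: (p3, p15, p7) → 12.1179
  f22: (p3, p4, p15) → 64.6136
Σ area = 973.554

Euler: V−E+F = 13−33+22 = 2.


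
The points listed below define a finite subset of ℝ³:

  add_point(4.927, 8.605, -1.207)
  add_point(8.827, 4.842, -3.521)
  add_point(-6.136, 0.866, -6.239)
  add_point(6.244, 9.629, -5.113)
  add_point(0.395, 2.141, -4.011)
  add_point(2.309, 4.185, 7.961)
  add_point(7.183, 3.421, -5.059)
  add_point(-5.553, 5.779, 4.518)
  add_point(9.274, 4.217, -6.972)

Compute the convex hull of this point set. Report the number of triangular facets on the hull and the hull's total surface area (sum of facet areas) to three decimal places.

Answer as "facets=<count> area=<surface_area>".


9 of the 9 inputs are extreme points: [0, 1, 2, 3, 4, 5, 6, 7, 8].

Area of each hull facet:
  f1: (p3, p8, p2) → 48.8732
  f2: (p7, p3, p2) → 84.4654
  f3: (p7, p5, p2) → 48.8408
  f4: (p6, p8, p2) → 14.5140
  f5: (p1, p3, p8) → 9.9963
  f6: (p1, p6, p8) → 3.8331
  f7: (p1, p6, p5) → 17.3380
  f8: (p0, p7, p3) → 17.2566
  f9: (p0, p7, p5) → 44.9761
  f10: (p0, p1, p3) → 11.4006
  f11: (p0, p1, p5) → 30.0677
  f12: (p4, p5, p2) → 37.7445
  f13: (p4, p6, p2) → 11.1829
  f14: (p4, p6, p5) → 42.9237
Σ area = 423.413

Euler: V−E+F = 9−21+14 = 2.

facets=14 area=423.413


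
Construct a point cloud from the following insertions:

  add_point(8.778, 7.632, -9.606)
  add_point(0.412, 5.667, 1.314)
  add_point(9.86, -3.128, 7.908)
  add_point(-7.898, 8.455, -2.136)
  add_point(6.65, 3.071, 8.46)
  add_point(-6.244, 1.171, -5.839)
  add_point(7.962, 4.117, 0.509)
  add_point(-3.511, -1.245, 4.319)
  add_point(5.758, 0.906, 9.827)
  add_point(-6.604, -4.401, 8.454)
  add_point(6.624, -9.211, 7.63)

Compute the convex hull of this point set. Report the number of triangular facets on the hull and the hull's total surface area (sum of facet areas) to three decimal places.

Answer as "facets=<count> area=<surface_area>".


facets=12 area=927.264

Hull vertices (8/11): indices [0, 2, 3, 4, 5, 8, 9, 10].

Triangle areas on the boundary:
  f1: (p10, p0, p2) → 64.9783
  f2: (p4, p0, p3) → 149.9058
  f3: (p4, p0, p2) → 65.4123
  f4: (p5, p10, p0) → 174.9050
  f5: (p5, p9, p10) → 108.0559
  f6: (p5, p0, p3) → 69.8281
  f7: (p5, p9, p3) → 63.6370
  f8: (p8, p9, p3) → 111.3754
  f9: (p8, p4, p3) → 24.6025
  f10: (p8, p9, p10) → 66.3719
  f11: (p8, p10, p2) → 20.0615
  f12: (p8, p4, p2) → 8.1302
Σ area = 927.264

Check V−E+F: 8 − 18 + 12 = 2.


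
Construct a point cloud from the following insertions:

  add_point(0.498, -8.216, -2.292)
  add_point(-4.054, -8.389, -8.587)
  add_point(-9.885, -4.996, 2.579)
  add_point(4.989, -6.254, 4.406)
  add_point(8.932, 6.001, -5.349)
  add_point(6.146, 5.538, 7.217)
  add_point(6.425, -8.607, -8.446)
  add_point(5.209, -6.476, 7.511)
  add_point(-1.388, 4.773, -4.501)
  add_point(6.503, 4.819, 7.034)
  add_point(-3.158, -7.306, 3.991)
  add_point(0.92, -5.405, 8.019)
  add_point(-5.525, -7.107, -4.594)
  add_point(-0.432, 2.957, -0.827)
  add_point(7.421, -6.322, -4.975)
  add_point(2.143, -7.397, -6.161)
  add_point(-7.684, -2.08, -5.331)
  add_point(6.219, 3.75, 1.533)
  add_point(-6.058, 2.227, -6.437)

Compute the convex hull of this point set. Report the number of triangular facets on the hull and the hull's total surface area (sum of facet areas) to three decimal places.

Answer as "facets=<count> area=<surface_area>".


Hull vertices (14/19): indices [0, 1, 2, 4, 5, 6, 7, 8, 9, 10, 11, 14, 16, 18].

Triangle areas on the boundary:
  f1: (p18, p6, p4) → 107.0310
  f2: (p10, p11, p2) → 16.5247
  f3: (p1, p18, p6) → 56.5746
  f4: (p1, p10, p2) → 44.6365
  f5: (p5, p11, p2) → 69.5906
  f6: (p5, p18, p2) → 110.1581
  f7: (p14, p6, p4) → 22.4318
  f8: (p0, p1, p6) → 32.6993
  f9: (p0, p1, p10) → 26.0213
  f10: (p7, p10, p11) → 11.6439
  f11: (p7, p5, p11) → 26.4640
  f12: (p7, p0, p10) → 33.1651
  f13: (p7, p0, p6) → 44.1032
  f14: (p7, p14, p6) → 17.8421
  f15: (p7, p14, p4) → 78.6011
  f16: (p16, p18, p2) → 16.4506
  f17: (p16, p1, p2) → 33.8796
  f18: (p16, p1, p18) → 16.6818
  f19: (p8, p18, p4) → 15.9341
  f20: (p8, p5, p4) → 64.1054
  f21: (p8, p5, p18) → 25.7805
  f22: (p9, p5, p4) → 5.0912
  f23: (p9, p7, p4) → 71.2341
  f24: (p9, p7, p5) → 2.7587
Σ area = 949.403

Check V−E+F: 14 − 36 + 24 = 2.

facets=24 area=949.403


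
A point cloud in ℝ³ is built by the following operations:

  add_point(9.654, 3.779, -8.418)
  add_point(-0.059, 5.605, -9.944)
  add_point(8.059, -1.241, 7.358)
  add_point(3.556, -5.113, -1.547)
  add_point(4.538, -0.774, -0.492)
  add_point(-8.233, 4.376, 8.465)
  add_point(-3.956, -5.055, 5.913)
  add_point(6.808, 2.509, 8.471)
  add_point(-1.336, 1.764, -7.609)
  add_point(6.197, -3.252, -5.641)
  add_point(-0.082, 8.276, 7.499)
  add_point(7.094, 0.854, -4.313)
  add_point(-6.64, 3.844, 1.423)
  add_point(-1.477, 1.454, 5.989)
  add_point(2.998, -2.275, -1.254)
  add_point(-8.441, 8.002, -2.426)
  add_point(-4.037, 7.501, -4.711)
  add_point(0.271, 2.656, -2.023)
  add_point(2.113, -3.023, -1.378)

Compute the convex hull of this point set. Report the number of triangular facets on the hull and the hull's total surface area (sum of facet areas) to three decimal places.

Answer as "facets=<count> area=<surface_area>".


facets=20 area=900.607

Extreme-point indices: [0, 1, 2, 3, 5, 6, 7, 8, 9, 10, 15, 16] — 12 of 19 on the boundary.

Per-facet area ½‖(b−a)×(c−a)‖:
  f1: (p8, p6, p15) → 79.5767
  f2: (p8, p6, p3) → 54.8564
  f3: (p10, p7, p0) → 77.5775
  f4: (p2, p6, p3) → 54.2302
  f5: (p2, p6, p7) → 26.0510
  f6: (p2, p7, p0) → 34.1509
  f7: (p1, p8, p15) → 25.1538
  f8: (p9, p8, p3) → 24.1187
  f9: (p9, p2, p0) → 54.6666
  f10: (p9, p2, p3) → 26.5274
  f11: (p9, p1, p0) → 40.7364
  f12: (p9, p1, p8) → 20.4344
  f13: (p5, p6, p7) → 69.6757
  f14: (p5, p10, p7) → 37.6618
  f15: (p5, p6, p15) → 61.1137
  f16: (p5, p10, p15) → 50.8853
  f17: (p16, p10, p0) → 94.2279
  f18: (p16, p1, p0) → 29.6512
  f19: (p16, p10, p15) → 31.5954
  f20: (p16, p1, p15) → 7.7156
Σ area = 900.607

Euler: V−E+F = 12−30+20 = 2.


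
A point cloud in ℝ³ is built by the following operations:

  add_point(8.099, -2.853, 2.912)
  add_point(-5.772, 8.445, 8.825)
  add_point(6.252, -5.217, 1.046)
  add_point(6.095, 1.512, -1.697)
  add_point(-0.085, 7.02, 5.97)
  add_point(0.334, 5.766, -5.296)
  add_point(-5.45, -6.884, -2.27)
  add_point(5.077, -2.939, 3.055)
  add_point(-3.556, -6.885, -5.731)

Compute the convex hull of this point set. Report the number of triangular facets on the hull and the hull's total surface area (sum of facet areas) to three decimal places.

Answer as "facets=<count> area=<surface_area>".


Points on the hull: [0, 1, 2, 3, 4, 5, 6, 7, 8] (9 of 9).

Triangle areas on the boundary:
  f1: (p7, p0, p1) → 19.4001
  f2: (p7, p2, p0) → 4.5795
  f3: (p4, p0, p1) → 25.4092
  f4: (p4, p5, p1) → 32.2156
  f5: (p6, p2, p8) → 23.6208
  f6: (p6, p7, p2) → 19.9225
  f7: (p6, p7, p1) → 102.3835
  f8: (p6, p5, p1) → 108.9323
  f9: (p6, p5, p8) → 25.9593
  f10: (p3, p4, p0) → 37.5511
  f11: (p3, p4, p5) → 42.3967
  f12: (p3, p2, p0) → 11.7171
  f13: (p3, p2, p8) → 43.5197
  f14: (p3, p5, p8) → 50.9287
Σ area = 548.536

Euler: V−E+F = 9−21+14 = 2.

facets=14 area=548.536


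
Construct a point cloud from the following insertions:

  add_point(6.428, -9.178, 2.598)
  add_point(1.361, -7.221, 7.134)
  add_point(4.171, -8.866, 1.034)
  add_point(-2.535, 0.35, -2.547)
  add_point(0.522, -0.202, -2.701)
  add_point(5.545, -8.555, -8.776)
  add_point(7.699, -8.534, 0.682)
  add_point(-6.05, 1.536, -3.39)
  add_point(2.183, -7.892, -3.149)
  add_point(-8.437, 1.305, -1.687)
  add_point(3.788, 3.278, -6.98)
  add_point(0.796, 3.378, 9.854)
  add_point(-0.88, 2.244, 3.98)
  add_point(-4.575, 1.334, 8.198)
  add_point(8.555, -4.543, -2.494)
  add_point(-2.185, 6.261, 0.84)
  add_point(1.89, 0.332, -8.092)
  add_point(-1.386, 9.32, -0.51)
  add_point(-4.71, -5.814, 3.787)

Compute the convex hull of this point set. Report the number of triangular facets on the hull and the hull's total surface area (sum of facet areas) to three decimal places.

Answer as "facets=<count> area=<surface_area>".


15 of the 19 inputs are extreme points: [0, 1, 2, 5, 6, 7, 8, 9, 10, 11, 13, 14, 16, 17, 18].

Facet areas (half cross-product norm):
  f1: (p11, p17, p14) → 95.5584
  f2: (p13, p1, p11) → 30.6553
  f3: (p13, p17, p9) → 53.5309
  f4: (p13, p11, p17) → 35.3375
  f5: (p0, p1, p11) → 34.3529
  f6: (p7, p17, p9) → 13.4138
  f7: (p7, p16, p17) → 43.7324
  f8: (p10, p17, p14) → 47.6866
  f9: (p10, p16, p17) → 17.2552
  f10: (p6, p11, p14) → 42.3198
  f11: (p6, p0, p11) → 17.4032
  f12: (p5, p7, p9) → 16.6095
  f13: (p5, p7, p16) → 39.3497
  f14: (p5, p6, p0) → 8.6632
  f15: (p5, p6, p14) → 20.7761
  f16: (p5, p10, p14) → 40.6115
  f17: (p5, p10, p16) → 14.6147
  f18: (p18, p5, p9) → 79.7664
  f19: (p18, p13, p9) → 38.6745
  f20: (p18, p13, p1) → 29.5833
  f21: (p2, p5, p0) → 12.2261
  f22: (p2, p0, p1) → 9.4599
  f23: (p2, p18, p1) → 24.4509
  f24: (p8, p18, p5) → 8.5940
  f25: (p8, p2, p5) → 13.3183
  f26: (p8, p2, p18) → 22.7044
Σ area = 810.648

Check V−E+F: 15 − 39 + 26 = 2.

facets=26 area=810.648
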